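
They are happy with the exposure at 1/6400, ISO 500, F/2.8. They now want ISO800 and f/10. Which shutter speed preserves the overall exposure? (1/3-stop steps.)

ISO: 500 → 640 → 800 — 2/3 stop raised (brighter).
Aperture: f/2.8 → f/3.2 → f/3.5 → f/4 → f/4.5 → f/5 → f/5.6 → f/6.3 → f/7.1 → f/8 → f/9 → f/10 — 3 2/3 stops stopped down (darker).
Net change so far: 3 stops darker. Offset with the shutter speed: 1/6400 → 1/5000 → 1/4000 → 1/3200 → 1/2500 → 1/2000 → 1/1600 → 1/1250 → 1/1000 → 1/800.

1/800s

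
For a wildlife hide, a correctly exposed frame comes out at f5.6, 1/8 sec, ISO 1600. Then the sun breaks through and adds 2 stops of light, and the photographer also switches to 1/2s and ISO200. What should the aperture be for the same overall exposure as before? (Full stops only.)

Scene light: 2 stops brighter.
Shutter speed: 1/8 → 1/4 → 1/2 — 2 stops slower (brighter).
ISO: 1600 → 800 → 400 → 200 — 3 stops dropped (darker).
Net so far: 1 stop brighter. Aperture: f/5.6 → f/8.

f/8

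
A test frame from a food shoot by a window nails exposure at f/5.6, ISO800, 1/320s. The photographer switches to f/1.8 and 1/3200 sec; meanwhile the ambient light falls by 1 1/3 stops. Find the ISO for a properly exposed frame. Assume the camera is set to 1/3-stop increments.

ISO 2000

Scene light: 1 1/3 stops darker.
Aperture: f/5.6 → f/5 → f/4.5 → f/4 → f/3.5 → f/3.2 → f/2.8 → f/2.5 → f/2.2 → f/2 → f/1.8 — 3 1/3 stops wider (brighter).
Shutter speed: 1/320 → 1/400 → 1/500 → 1/640 → 1/800 → 1/1000 → 1/1250 → 1/1600 → 1/2000 → 1/2500 → 1/3200 — 3 1/3 stops faster (darker).
Net so far: 1 1/3 stops darker. ISO: 800 → 1000 → 1250 → 1600 → 2000.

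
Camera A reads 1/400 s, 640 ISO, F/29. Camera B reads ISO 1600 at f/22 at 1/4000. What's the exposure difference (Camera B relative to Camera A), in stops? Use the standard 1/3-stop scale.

Aperture: f/29 → f/25 → f/22 — 2/3 stop wider (brighter).
Shutter speed: 1/400 → 1/500 → 1/640 → 1/800 → 1/1000 → 1/1250 → 1/1600 → 1/2000 → 1/2500 → 1/3200 → 1/4000 — 3 1/3 stops shorter (darker).
ISO: 640 → 800 → 1000 → 1250 → 1600 — 1 1/3 stops raised (brighter).
Net: +2/3 −3 1/3 +1 1/3 = −1 1/3 stops.

1 1/3 stops darker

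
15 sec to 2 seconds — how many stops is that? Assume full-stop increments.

3 stops

15 → 8 → 4 → 2 — count the steps: 3 stops.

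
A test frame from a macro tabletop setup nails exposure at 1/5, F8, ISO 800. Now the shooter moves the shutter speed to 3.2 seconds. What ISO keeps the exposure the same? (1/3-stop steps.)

Shutter speed: 1/5 → 1/4 → 0.3 → 0.4 → 0.5 → 0.6 → 0.8 → 1 → 1.3 → 1.6 → 2 → 2.5 → 3.2 — 4 stops longer (brighter).
Need 4 stops darker from the ISO: 800 → 640 → 500 → 400 → 320 → 250 → 200 → 160 → 125 → 100 → 80 → 64 → 50.

ISO 50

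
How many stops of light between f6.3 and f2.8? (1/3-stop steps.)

2 1/3 stops

f/6.3 → f/5.6 → f/5 → f/4.5 → f/4 → f/3.5 → f/3.2 → f/2.8 — count the steps: 7 third-stops = 2 1/3 stops.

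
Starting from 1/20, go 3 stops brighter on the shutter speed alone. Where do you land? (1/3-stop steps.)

0.4 s

Shutter speed: 1/20 → 1/15 → 1/13 → 1/10 → 1/8 → 1/6 → 1/5 → 1/4 → 0.3 → 0.4 — 3 stops longer (brighter).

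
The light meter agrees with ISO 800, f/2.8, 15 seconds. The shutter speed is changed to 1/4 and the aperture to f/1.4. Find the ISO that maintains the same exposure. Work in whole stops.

Shutter speed: 15 → 8 → 4 → 2 → 1 → 1/2 → 1/4 — 6 stops faster (darker).
Aperture: f/2.8 → f/2 → f/1.4 — 2 stops wider (brighter).
Net change so far: 4 stops darker. Offset with the ISO: 800 → 1600 → 3200 → 6400 → 12800.

ISO 12800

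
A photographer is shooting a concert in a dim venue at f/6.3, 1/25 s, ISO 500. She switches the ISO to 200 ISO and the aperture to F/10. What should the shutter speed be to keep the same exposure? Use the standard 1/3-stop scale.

1/4s

ISO: 500 → 400 → 320 → 250 → 200 — 1 1/3 stops dropped (darker).
Aperture: f/6.3 → f/7.1 → f/8 → f/9 → f/10 — 1 1/3 stops smaller aperture (darker).
Net change so far: 2 2/3 stops darker. Offset with the shutter speed: 1/25 → 1/20 → 1/15 → 1/13 → 1/10 → 1/8 → 1/6 → 1/5 → 1/4.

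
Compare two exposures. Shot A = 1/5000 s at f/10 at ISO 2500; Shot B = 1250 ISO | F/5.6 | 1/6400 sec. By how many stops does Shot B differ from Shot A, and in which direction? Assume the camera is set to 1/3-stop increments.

Aperture: f/10 → f/9 → f/8 → f/7.1 → f/6.3 → f/5.6 — 1 2/3 stops larger aperture (brighter).
Shutter speed: 1/5000 → 1/6400 — 1/3 stop faster (darker).
ISO: 2500 → 2000 → 1600 → 1250 — 1 stop dropped (darker).
Net: +1 2/3 −1/3 −1 = +1/3 stops.

1/3 stop brighter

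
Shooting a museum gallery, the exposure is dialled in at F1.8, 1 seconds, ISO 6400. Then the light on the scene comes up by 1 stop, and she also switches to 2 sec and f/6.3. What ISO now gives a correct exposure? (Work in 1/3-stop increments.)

Scene light: 1 stop brighter.
Shutter speed: 1 → 1.3 → 1.6 → 2 — 1 stop slower (brighter).
Aperture: f/1.8 → f/2 → f/2.2 → f/2.5 → f/2.8 → f/3.2 → f/3.5 → f/4 → f/4.5 → f/5 → f/5.6 → f/6.3 — 3 2/3 stops stopped down (darker).
Net so far: 1 2/3 stops darker. ISO: 6400 → 8000 → 10000 → 12800 → 16000 → 20000.

ISO 20000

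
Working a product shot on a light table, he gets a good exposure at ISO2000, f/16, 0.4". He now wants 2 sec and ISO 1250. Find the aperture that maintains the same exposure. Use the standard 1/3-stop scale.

f/29

Shutter speed: 0.4 → 0.5 → 0.6 → 0.8 → 1 → 1.3 → 1.6 → 2 — 2 1/3 stops longer (brighter).
ISO: 2000 → 1600 → 1250 — 2/3 stop dropped (darker).
Net change so far: 1 2/3 stops brighter. Offset with the aperture: f/16 → f/18 → f/20 → f/22 → f/25 → f/29.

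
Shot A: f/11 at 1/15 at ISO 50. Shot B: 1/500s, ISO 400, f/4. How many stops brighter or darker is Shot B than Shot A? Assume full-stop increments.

Aperture: f/11 → f/8 → f/5.6 → f/4 — 3 stops opened up (brighter).
Shutter speed: 1/15 → 1/30 → 1/60 → 1/125 → 1/250 → 1/500 — 5 stops faster (darker).
ISO: 50 → 100 → 200 → 400 — 3 stops raised (brighter).
Net: +3 −5 +3 = +1 stop.

1 stop brighter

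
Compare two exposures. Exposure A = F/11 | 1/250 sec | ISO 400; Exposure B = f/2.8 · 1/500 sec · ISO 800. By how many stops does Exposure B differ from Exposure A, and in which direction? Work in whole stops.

Aperture: f/11 → f/8 → f/5.6 → f/4 → f/2.8 — 4 stops opened up (brighter).
Shutter speed: 1/250 → 1/500 — 1 stop faster (darker).
ISO: 400 → 800 — 1 stop higher (brighter).
Net: +4 −1 +1 = +4 stops.

4 stops brighter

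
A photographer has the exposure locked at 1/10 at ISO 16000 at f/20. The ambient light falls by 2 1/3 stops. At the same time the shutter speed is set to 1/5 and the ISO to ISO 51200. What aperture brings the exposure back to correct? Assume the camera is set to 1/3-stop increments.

f/22

Scene light: 2 1/3 stops darker.
Shutter speed: 1/10 → 1/8 → 1/6 → 1/5 — 1 stop longer (brighter).
ISO: 16000 → 20000 → 25600 → 32000 → 40000 → 51200 — 1 2/3 stops higher (brighter).
Net so far: 1/3 stop brighter. Aperture: f/20 → f/22.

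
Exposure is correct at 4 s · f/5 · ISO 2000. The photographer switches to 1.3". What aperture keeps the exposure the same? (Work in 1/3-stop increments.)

f/2.8

Shutter speed: 4 → 3.2 → 2.5 → 2 → 1.6 → 1.3 — 1 2/3 stops faster (darker).
Need 1 2/3 stops brighter from the aperture: f/5 → f/4.5 → f/4 → f/3.5 → f/3.2 → f/2.8.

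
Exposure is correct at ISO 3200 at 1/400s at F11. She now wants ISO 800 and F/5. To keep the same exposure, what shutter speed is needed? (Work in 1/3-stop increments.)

1/500s

ISO: 3200 → 2500 → 2000 → 1600 → 1250 → 1000 → 800 — 2 stops lower (darker).
Aperture: f/11 → f/10 → f/9 → f/8 → f/7.1 → f/6.3 → f/5.6 → f/5 — 2 1/3 stops larger aperture (brighter).
Net change so far: 1/3 stop brighter. Offset with the shutter speed: 1/400 → 1/500.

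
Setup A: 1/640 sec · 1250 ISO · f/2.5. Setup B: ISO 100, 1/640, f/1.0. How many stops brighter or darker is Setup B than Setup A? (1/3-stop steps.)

1 stop darker

Aperture: f/2.5 → f/2.2 → f/2 → f/1.8 → f/1.6 → f/1.4 → f/1.2 → f/1.1 → f/1.0 — 2 2/3 stops wider (brighter).
Shutter speed: unchanged.
ISO: 1250 → 1000 → 800 → 640 → 500 → 400 → 320 → 250 → 200 → 160 → 125 → 100 — 3 2/3 stops dropped (darker).
Net: +2 2/3 −3 2/3 = −1 stop.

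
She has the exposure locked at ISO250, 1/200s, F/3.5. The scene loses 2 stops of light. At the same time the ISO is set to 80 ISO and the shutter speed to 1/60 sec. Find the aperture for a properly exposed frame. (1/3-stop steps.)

f/1.8

Scene light: 2 stops darker.
ISO: 250 → 200 → 160 → 125 → 100 → 80 — 1 2/3 stops lower (darker).
Shutter speed: 1/200 → 1/160 → 1/125 → 1/100 → 1/80 → 1/60 — 1 2/3 stops longer (brighter).
Net so far: 2 stops darker. Aperture: f/3.5 → f/3.2 → f/2.8 → f/2.5 → f/2.2 → f/2 → f/1.8.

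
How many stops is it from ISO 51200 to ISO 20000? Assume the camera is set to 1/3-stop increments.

51200 → 40000 → 32000 → 25600 → 20000 — count the steps: 4 third-stops = 1 1/3 stops.

1 1/3 stops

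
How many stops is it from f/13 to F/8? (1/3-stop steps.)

1 1/3 stops

f/13 → f/11 → f/10 → f/9 → f/8 — count the steps: 4 third-stops = 1 1/3 stops.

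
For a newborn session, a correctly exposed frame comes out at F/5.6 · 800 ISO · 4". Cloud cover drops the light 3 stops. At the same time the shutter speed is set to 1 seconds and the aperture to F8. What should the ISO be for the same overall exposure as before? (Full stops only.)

ISO 51200

Scene light: 3 stops darker.
Shutter speed: 4 → 2 → 1 — 2 stops shorter (darker).
Aperture: f/5.6 → f/8 — 1 stop smaller aperture (darker).
Net so far: 6 stops darker. ISO: 800 → 1600 → 3200 → 6400 → 12800 → 25600 → 51200.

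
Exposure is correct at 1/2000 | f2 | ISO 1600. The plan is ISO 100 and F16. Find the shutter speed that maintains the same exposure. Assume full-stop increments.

1/2s

ISO: 1600 → 800 → 400 → 200 → 100 — 4 stops lower (darker).
Aperture: f/2 → f/2.8 → f/4 → f/5.6 → f/8 → f/11 → f/16 — 6 stops narrower (darker).
Net change so far: 10 stops darker. Offset with the shutter speed: 1/2000 → 1/1000 → 1/500 → 1/250 → 1/125 → 1/60 → 1/30 → 1/15 → 1/8 → 1/4 → 1/2.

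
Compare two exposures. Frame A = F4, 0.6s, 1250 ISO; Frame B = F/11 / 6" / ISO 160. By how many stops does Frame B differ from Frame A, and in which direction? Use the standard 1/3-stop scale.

Aperture: f/4 → f/4.5 → f/5 → f/5.6 → f/6.3 → f/7.1 → f/8 → f/9 → f/10 → f/11 — 3 stops narrower (darker).
Shutter speed: 0.6 → 0.8 → 1 → 1.3 → 1.6 → 2 → 2.5 → 3.2 → 4 → 5 → 6 — 3 1/3 stops longer (brighter).
ISO: 1250 → 1000 → 800 → 640 → 500 → 400 → 320 → 250 → 200 → 160 — 3 stops dropped (darker).
Net: −3 +3 1/3 −3 = −2 2/3 stops.

2 2/3 stops darker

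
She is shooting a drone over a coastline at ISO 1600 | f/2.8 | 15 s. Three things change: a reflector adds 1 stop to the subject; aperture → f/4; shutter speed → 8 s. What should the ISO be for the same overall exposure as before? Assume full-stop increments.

ISO 3200

Scene light: 1 stop brighter.
Aperture: f/2.8 → f/4 — 1 stop smaller aperture (darker).
Shutter speed: 15 → 8 — 1 stop shorter (darker).
Net so far: 1 stop darker. ISO: 1600 → 3200.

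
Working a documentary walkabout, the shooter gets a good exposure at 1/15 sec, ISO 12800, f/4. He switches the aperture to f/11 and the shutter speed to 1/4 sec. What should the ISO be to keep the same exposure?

Aperture: f/4 → f/5.6 → f/8 → f/11 — 3 stops stopped down (darker).
Shutter speed: 1/15 → 1/8 → 1/4 — 2 stops longer (brighter).
Net change so far: 1 stop darker. Offset with the ISO: 12800 → 25600.

ISO 25600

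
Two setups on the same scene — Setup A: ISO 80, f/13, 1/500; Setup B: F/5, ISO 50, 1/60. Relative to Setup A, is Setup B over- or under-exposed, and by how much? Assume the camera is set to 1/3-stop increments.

Aperture: f/13 → f/11 → f/10 → f/9 → f/8 → f/7.1 → f/6.3 → f/5.6 → f/5 — 2 2/3 stops wider (brighter).
Shutter speed: 1/500 → 1/400 → 1/320 → 1/250 → 1/200 → 1/160 → 1/125 → 1/100 → 1/80 → 1/60 — 3 stops slower (brighter).
ISO: 80 → 64 → 50 — 2/3 stop lower (darker).
Net: +2 2/3 +3 −2/3 = +5 stops.

5 stops brighter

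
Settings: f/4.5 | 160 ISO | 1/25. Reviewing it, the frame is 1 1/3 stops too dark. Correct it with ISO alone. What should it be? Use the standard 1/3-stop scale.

ISO 400

Underexposed by 1 1/3 stops → need 1 1/3 stops brighter.
ISO: 160 → 200 → 250 → 320 → 400.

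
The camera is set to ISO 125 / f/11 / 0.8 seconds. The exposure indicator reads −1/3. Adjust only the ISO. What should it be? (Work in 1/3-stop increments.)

Underexposed by 1/3 stop → need 1/3 stop brighter.
ISO: 125 → 160.

ISO 160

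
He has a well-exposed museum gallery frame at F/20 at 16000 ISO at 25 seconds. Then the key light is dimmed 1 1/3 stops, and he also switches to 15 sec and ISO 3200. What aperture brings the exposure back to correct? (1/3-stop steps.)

f/4.5

Scene light: 1 1/3 stops darker.
Shutter speed: 25 → 20 → 15 — 2/3 stop faster (darker).
ISO: 16000 → 12800 → 10000 → 8000 → 6400 → 5000 → 4000 → 3200 — 2 1/3 stops lower (darker).
Net so far: 4 1/3 stops darker. Aperture: f/20 → f/18 → f/16 → f/14 → f/13 → f/11 → f/10 → f/9 → f/8 → f/7.1 → f/6.3 → f/5.6 → f/5 → f/4.5.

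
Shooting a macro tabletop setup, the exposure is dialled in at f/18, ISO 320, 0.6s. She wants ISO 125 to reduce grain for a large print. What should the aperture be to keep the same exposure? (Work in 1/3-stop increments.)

ISO: 320 → 250 → 200 → 160 → 125 — 1 1/3 stops dropped (darker).
Need 1 1/3 stops brighter from the aperture: f/18 → f/16 → f/14 → f/13 → f/11.

f/11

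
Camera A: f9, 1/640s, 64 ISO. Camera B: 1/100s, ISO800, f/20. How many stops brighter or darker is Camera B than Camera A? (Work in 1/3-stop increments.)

4 stops brighter

Aperture: f/9 → f/10 → f/11 → f/13 → f/14 → f/16 → f/18 → f/20 — 2 1/3 stops stopped down (darker).
Shutter speed: 1/640 → 1/500 → 1/400 → 1/320 → 1/250 → 1/200 → 1/160 → 1/125 → 1/100 — 2 2/3 stops slower (brighter).
ISO: 64 → 80 → 100 → 125 → 160 → 200 → 250 → 320 → 400 → 500 → 640 → 800 — 3 2/3 stops higher (brighter).
Net: −2 1/3 +2 2/3 +3 2/3 = +4 stops.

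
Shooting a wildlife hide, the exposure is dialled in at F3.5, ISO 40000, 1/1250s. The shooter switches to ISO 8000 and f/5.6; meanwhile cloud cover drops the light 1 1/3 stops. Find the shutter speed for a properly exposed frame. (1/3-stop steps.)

Scene light: 1 1/3 stops darker.
ISO: 40000 → 32000 → 25600 → 20000 → 16000 → 12800 → 10000 → 8000 — 2 1/3 stops lower (darker).
Aperture: f/3.5 → f/4 → f/4.5 → f/5 → f/5.6 — 1 1/3 stops narrower (darker).
Net so far: 5 stops darker. Shutter speed: 1/1250 → 1/1000 → 1/800 → 1/640 → 1/500 → 1/400 → 1/320 → 1/250 → 1/200 → 1/160 → 1/125 → 1/100 → 1/80 → 1/60 → 1/50 → 1/40.

1/40s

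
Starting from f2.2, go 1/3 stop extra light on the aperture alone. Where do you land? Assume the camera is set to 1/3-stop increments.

f/2

Aperture: f/2.2 → f/2 — 1/3 stop opened up (brighter).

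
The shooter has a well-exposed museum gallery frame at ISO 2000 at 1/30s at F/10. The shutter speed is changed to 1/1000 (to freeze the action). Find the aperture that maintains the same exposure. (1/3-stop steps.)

f/1.8

Shutter speed: 1/30 → 1/40 → 1/50 → 1/60 → 1/80 → 1/100 → 1/125 → 1/160 → 1/200 → 1/250 → 1/320 → 1/400 → 1/500 → 1/640 → 1/800 → 1/1000 — 5 stops shorter (darker).
Need 5 stops brighter from the aperture: f/10 → f/9 → f/8 → f/7.1 → f/6.3 → f/5.6 → f/5 → f/4.5 → f/4 → f/3.5 → f/3.2 → f/2.8 → f/2.5 → f/2.2 → f/2 → f/1.8.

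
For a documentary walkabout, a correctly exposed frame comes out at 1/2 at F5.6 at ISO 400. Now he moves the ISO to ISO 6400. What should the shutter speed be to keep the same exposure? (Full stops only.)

1/30s

ISO: 400 → 800 → 1600 → 3200 → 6400 — 4 stops higher (brighter).
Need 4 stops darker from the shutter speed: 1/2 → 1/4 → 1/8 → 1/15 → 1/30.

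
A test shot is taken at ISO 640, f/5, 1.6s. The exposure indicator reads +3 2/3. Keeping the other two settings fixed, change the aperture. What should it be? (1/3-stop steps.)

Overexposed by 3 2/3 stops → need 3 2/3 stops darker.
Aperture: f/5 → f/5.6 → f/6.3 → f/7.1 → f/8 → f/9 → f/10 → f/11 → f/13 → f/14 → f/16 → f/18.

f/18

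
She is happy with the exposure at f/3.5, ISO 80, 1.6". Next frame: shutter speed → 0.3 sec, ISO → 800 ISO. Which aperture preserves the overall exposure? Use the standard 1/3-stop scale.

Shutter speed: 1.6 → 1.3 → 1 → 0.8 → 0.6 → 0.5 → 0.4 → 0.3 — 2 1/3 stops faster (darker).
ISO: 80 → 100 → 125 → 160 → 200 → 250 → 320 → 400 → 500 → 640 → 800 — 3 1/3 stops higher (brighter).
Net change so far: 1 stop brighter. Offset with the aperture: f/3.5 → f/4 → f/4.5 → f/5.

f/5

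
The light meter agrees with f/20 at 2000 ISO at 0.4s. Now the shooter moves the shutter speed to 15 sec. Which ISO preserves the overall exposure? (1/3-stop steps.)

ISO 50

Shutter speed: 0.4 → 0.5 → 0.6 → 0.8 → 1 → 1.3 → 1.6 → 2 → 2.5 → 3.2 → 4 → 5 → 6 → 8 → 10 → 13 → 15 — 5 1/3 stops longer (brighter).
Need 5 1/3 stops darker from the ISO: 2000 → 1600 → 1250 → 1000 → 800 → 640 → 500 → 400 → 320 → 250 → 200 → 160 → 125 → 100 → 80 → 64 → 50.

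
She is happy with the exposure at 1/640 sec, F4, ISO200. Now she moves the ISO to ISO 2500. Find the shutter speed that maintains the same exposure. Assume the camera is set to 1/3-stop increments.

1/8000s

ISO: 200 → 250 → 320 → 400 → 500 → 640 → 800 → 1000 → 1250 → 1600 → 2000 → 2500 — 3 2/3 stops raised (brighter).
Need 3 2/3 stops darker from the shutter speed: 1/640 → 1/800 → 1/1000 → 1/1250 → 1/1600 → 1/2000 → 1/2500 → 1/3200 → 1/4000 → 1/5000 → 1/6400 → 1/8000.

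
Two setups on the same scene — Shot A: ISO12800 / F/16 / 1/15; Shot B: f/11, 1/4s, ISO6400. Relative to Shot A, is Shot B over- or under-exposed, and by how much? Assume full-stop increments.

2 stops brighter

Aperture: f/16 → f/11 — 1 stop wider (brighter).
Shutter speed: 1/15 → 1/8 → 1/4 — 2 stops longer (brighter).
ISO: 12800 → 6400 — 1 stop lower (darker).
Net: +1 +2 −1 = +2 stops.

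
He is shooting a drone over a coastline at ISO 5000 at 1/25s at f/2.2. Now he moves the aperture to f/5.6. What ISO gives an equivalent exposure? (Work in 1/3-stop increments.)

ISO 32000

Aperture: f/2.2 → f/2.5 → f/2.8 → f/3.2 → f/3.5 → f/4 → f/4.5 → f/5 → f/5.6 — 2 2/3 stops smaller aperture (darker).
Need 2 2/3 stops brighter from the ISO: 5000 → 6400 → 8000 → 10000 → 12800 → 16000 → 20000 → 25600 → 32000.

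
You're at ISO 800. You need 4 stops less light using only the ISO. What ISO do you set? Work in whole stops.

ISO 50

ISO: 800 → 400 → 200 → 100 → 50 — 4 stops lower (darker).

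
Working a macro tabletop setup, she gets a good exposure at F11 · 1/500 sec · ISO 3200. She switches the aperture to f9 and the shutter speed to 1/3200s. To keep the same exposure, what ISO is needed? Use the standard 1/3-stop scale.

ISO 12800

Aperture: f/11 → f/10 → f/9 — 2/3 stop larger aperture (brighter).
Shutter speed: 1/500 → 1/640 → 1/800 → 1/1000 → 1/1250 → 1/1600 → 1/2000 → 1/2500 → 1/3200 — 2 2/3 stops shorter (darker).
Net change so far: 2 stops darker. Offset with the ISO: 3200 → 4000 → 5000 → 6400 → 8000 → 10000 → 12800.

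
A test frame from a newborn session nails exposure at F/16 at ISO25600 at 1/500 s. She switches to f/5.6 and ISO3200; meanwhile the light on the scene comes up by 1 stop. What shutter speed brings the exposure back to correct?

1/1000s

Scene light: 1 stop brighter.
Aperture: f/16 → f/11 → f/8 → f/5.6 — 3 stops wider (brighter).
ISO: 25600 → 12800 → 6400 → 3200 — 3 stops dropped (darker).
Net so far: 1 stop brighter. Shutter speed: 1/500 → 1/1000.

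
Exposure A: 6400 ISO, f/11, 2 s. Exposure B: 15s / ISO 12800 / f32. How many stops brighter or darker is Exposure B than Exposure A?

1 stop brighter

Aperture: f/11 → f/16 → f/22 → f/32 — 3 stops stopped down (darker).
Shutter speed: 2 → 4 → 8 → 15 — 3 stops longer (brighter).
ISO: 6400 → 12800 — 1 stop higher (brighter).
Net: −3 +3 +1 = +1 stop.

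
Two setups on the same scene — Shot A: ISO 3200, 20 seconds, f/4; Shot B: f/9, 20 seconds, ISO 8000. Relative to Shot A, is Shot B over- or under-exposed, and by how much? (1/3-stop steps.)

Aperture: f/4 → f/4.5 → f/5 → f/5.6 → f/6.3 → f/7.1 → f/8 → f/9 — 2 1/3 stops narrower (darker).
Shutter speed: unchanged.
ISO: 3200 → 4000 → 5000 → 6400 → 8000 — 1 1/3 stops higher (brighter).
Net: −2 1/3 +1 1/3 = −1 stop.

1 stop darker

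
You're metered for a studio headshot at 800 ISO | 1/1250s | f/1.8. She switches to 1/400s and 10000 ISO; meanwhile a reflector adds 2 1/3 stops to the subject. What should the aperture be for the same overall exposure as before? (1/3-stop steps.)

f/25

Scene light: 2 1/3 stops brighter.
Shutter speed: 1/1250 → 1/1000 → 1/800 → 1/640 → 1/500 → 1/400 — 1 2/3 stops slower (brighter).
ISO: 800 → 1000 → 1250 → 1600 → 2000 → 2500 → 3200 → 4000 → 5000 → 6400 → 8000 → 10000 — 3 2/3 stops higher (brighter).
Net so far: 7 2/3 stops brighter. Aperture: f/1.8 → f/2 → f/2.2 → f/2.5 → f/2.8 → f/3.2 → f/3.5 → f/4 → f/4.5 → f/5 → f/5.6 → f/6.3 → f/7.1 → f/8 → f/9 → f/10 → f/11 → f/13 → f/14 → f/16 → f/18 → f/20 → f/22 → f/25.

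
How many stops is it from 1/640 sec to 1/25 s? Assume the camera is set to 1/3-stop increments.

1/640 → 1/500 → 1/400 → 1/320 → 1/250 → 1/200 → 1/160 → 1/125 → 1/100 → 1/80 → 1/60 → 1/50 → 1/40 → 1/30 → 1/25 — count the steps: 14 third-stops = 4 2/3 stops.

4 2/3 stops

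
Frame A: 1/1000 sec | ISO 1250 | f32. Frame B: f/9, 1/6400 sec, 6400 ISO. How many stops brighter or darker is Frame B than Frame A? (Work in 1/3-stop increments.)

3 1/3 stops brighter

Aperture: f/32 → f/29 → f/25 → f/22 → f/20 → f/18 → f/16 → f/14 → f/13 → f/11 → f/10 → f/9 — 3 2/3 stops wider (brighter).
Shutter speed: 1/1000 → 1/1250 → 1/1600 → 1/2000 → 1/2500 → 1/3200 → 1/4000 → 1/5000 → 1/6400 — 2 2/3 stops faster (darker).
ISO: 1250 → 1600 → 2000 → 2500 → 3200 → 4000 → 5000 → 6400 — 2 1/3 stops higher (brighter).
Net: +3 2/3 −2 2/3 +2 1/3 = +3 1/3 stops.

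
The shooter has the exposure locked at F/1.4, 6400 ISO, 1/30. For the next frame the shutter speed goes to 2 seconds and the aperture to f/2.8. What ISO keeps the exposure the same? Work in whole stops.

Shutter speed: 1/30 → 1/15 → 1/8 → 1/4 → 1/2 → 1 → 2 — 6 stops slower (brighter).
Aperture: f/1.4 → f/2 → f/2.8 — 2 stops stopped down (darker).
Net change so far: 4 stops brighter. Offset with the ISO: 6400 → 3200 → 1600 → 800 → 400.

ISO 400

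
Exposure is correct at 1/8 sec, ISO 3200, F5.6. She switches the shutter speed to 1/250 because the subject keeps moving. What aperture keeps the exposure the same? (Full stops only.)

f/1.0

Shutter speed: 1/8 → 1/15 → 1/30 → 1/60 → 1/125 → 1/250 — 5 stops faster (darker).
Need 5 stops brighter from the aperture: f/5.6 → f/4 → f/2.8 → f/2 → f/1.4 → f/1.0.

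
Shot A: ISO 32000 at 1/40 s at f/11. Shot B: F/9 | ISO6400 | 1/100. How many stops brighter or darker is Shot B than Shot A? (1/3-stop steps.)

3 stops darker

Aperture: f/11 → f/10 → f/9 — 2/3 stop larger aperture (brighter).
Shutter speed: 1/40 → 1/50 → 1/60 → 1/80 → 1/100 — 1 1/3 stops shorter (darker).
ISO: 32000 → 25600 → 20000 → 16000 → 12800 → 10000 → 8000 → 6400 — 2 1/3 stops lower (darker).
Net: +2/3 −1 1/3 −2 1/3 = −3 stops.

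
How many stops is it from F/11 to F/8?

1 stop

f/11 → f/8 — count the steps: 1 stop.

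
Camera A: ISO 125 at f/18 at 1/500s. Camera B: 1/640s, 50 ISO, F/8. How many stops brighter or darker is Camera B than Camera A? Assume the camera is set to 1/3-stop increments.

Aperture: f/18 → f/16 → f/14 → f/13 → f/11 → f/10 → f/9 → f/8 — 2 1/3 stops larger aperture (brighter).
Shutter speed: 1/500 → 1/640 — 1/3 stop shorter (darker).
ISO: 125 → 100 → 80 → 64 → 50 — 1 1/3 stops lower (darker).
Net: +2 1/3 −1/3 −1 1/3 = +2/3 stops.

2/3 stop brighter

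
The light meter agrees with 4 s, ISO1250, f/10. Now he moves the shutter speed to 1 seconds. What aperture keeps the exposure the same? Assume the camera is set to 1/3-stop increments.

f/5

Shutter speed: 4 → 3.2 → 2.5 → 2 → 1.6 → 1.3 → 1 — 2 stops shorter (darker).
Need 2 stops brighter from the aperture: f/10 → f/9 → f/8 → f/7.1 → f/6.3 → f/5.6 → f/5.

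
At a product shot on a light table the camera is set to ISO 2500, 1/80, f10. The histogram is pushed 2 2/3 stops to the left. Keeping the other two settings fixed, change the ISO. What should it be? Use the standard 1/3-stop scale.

ISO 16000

Underexposed by 2 2/3 stops → need 2 2/3 stops brighter.
ISO: 2500 → 3200 → 4000 → 5000 → 6400 → 8000 → 10000 → 12800 → 16000.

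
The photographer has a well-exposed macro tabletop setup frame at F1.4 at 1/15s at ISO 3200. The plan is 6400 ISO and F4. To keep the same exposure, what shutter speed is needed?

1/4s

ISO: 3200 → 6400 — 1 stop higher (brighter).
Aperture: f/1.4 → f/2 → f/2.8 → f/4 — 3 stops stopped down (darker).
Net change so far: 2 stops darker. Offset with the shutter speed: 1/15 → 1/8 → 1/4.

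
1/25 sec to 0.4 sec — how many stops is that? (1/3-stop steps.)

3 1/3 stops

1/25 → 1/20 → 1/15 → 1/13 → 1/10 → 1/8 → 1/6 → 1/5 → 1/4 → 0.3 → 0.4 — count the steps: 10 third-stops = 3 1/3 stops.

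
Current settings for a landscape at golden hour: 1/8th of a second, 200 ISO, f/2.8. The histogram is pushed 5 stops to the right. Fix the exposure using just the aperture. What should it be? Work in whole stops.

Overexposed by 5 stops → need 5 stops darker.
Aperture: f/2.8 → f/4 → f/5.6 → f/8 → f/11 → f/16.

f/16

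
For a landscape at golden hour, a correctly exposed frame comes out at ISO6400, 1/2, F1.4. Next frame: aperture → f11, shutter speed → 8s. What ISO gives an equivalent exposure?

Aperture: f/1.4 → f/2 → f/2.8 → f/4 → f/5.6 → f/8 → f/11 — 6 stops stopped down (darker).
Shutter speed: 1/2 → 1 → 2 → 4 → 8 — 4 stops slower (brighter).
Net change so far: 2 stops darker. Offset with the ISO: 6400 → 12800 → 25600.

ISO 25600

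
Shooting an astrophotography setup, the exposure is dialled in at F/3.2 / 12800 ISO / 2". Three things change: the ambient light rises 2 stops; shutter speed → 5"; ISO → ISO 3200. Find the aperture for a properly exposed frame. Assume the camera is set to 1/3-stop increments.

f/5

Scene light: 2 stops brighter.
Shutter speed: 2 → 2.5 → 3.2 → 4 → 5 — 1 1/3 stops longer (brighter).
ISO: 12800 → 10000 → 8000 → 6400 → 5000 → 4000 → 3200 — 2 stops dropped (darker).
Net so far: 1 1/3 stops brighter. Aperture: f/3.2 → f/3.5 → f/4 → f/4.5 → f/5.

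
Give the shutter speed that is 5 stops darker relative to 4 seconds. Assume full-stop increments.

Shutter speed: 4 → 2 → 1 → 1/2 → 1/4 → 1/8 — 5 stops faster (darker).

1/8s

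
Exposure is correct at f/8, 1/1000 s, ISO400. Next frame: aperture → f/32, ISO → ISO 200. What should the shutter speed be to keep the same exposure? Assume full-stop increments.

1/30s

Aperture: f/8 → f/11 → f/16 → f/22 → f/32 — 4 stops stopped down (darker).
ISO: 400 → 200 — 1 stop lower (darker).
Net change so far: 5 stops darker. Offset with the shutter speed: 1/1000 → 1/500 → 1/250 → 1/125 → 1/60 → 1/30.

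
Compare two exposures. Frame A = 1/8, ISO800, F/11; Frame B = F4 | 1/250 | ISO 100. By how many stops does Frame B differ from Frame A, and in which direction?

Aperture: f/11 → f/8 → f/5.6 → f/4 — 3 stops opened up (brighter).
Shutter speed: 1/8 → 1/15 → 1/30 → 1/60 → 1/125 → 1/250 — 5 stops faster (darker).
ISO: 800 → 400 → 200 → 100 — 3 stops dropped (darker).
Net: +3 −5 −3 = −5 stops.

5 stops darker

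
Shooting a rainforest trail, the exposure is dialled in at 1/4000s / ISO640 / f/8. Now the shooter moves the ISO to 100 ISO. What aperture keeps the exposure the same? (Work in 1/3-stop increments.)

ISO: 640 → 500 → 400 → 320 → 250 → 200 → 160 → 125 → 100 — 2 2/3 stops lower (darker).
Need 2 2/3 stops brighter from the aperture: f/8 → f/7.1 → f/6.3 → f/5.6 → f/5 → f/4.5 → f/4 → f/3.5 → f/3.2.

f/3.2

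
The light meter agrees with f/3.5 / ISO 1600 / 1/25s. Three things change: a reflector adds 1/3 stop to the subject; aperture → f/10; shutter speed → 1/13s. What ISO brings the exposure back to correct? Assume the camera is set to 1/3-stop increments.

ISO 5000

Scene light: 1/3 stop brighter.
Aperture: f/3.5 → f/4 → f/4.5 → f/5 → f/5.6 → f/6.3 → f/7.1 → f/8 → f/9 → f/10 — 3 stops stopped down (darker).
Shutter speed: 1/25 → 1/20 → 1/15 → 1/13 — 1 stop longer (brighter).
Net so far: 1 2/3 stops darker. ISO: 1600 → 2000 → 2500 → 3200 → 4000 → 5000.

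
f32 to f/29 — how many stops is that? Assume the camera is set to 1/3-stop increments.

f/32 → f/29 — count the steps: 1 third-stops = 1/3 stop.

1/3 stop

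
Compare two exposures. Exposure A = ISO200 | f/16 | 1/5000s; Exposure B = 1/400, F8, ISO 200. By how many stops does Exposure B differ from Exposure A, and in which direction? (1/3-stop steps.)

Aperture: f/16 → f/14 → f/13 → f/11 → f/10 → f/9 → f/8 — 2 stops opened up (brighter).
Shutter speed: 1/5000 → 1/4000 → 1/3200 → 1/2500 → 1/2000 → 1/1600 → 1/1250 → 1/1000 → 1/800 → 1/640 → 1/500 → 1/400 — 3 2/3 stops slower (brighter).
ISO: unchanged.
Net: +2 +3 2/3 = +5 2/3 stops.

5 2/3 stops brighter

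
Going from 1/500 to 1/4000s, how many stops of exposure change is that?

1/500 → 1/1000 → 1/2000 → 1/4000 — count the steps: 3 stops.

3 stops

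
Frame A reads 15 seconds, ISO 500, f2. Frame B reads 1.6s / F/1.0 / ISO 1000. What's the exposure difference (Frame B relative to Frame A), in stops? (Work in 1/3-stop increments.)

1/3 stop darker

Aperture: f/2 → f/1.8 → f/1.6 → f/1.4 → f/1.2 → f/1.1 → f/1.0 — 2 stops larger aperture (brighter).
Shutter speed: 15 → 13 → 10 → 8 → 6 → 5 → 4 → 3.2 → 2.5 → 2 → 1.6 — 3 1/3 stops shorter (darker).
ISO: 500 → 640 → 800 → 1000 — 1 stop raised (brighter).
Net: +2 −3 1/3 +1 = −1/3 stops.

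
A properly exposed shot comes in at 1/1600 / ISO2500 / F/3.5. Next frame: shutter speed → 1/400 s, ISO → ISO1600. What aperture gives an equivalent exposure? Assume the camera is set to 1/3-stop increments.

Shutter speed: 1/1600 → 1/1250 → 1/1000 → 1/800 → 1/640 → 1/500 → 1/400 — 2 stops slower (brighter).
ISO: 2500 → 2000 → 1600 — 2/3 stop dropped (darker).
Net change so far: 1 1/3 stops brighter. Offset with the aperture: f/3.5 → f/4 → f/4.5 → f/5 → f/5.6.

f/5.6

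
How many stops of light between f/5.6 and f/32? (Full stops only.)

5 stops

f/5.6 → f/8 → f/11 → f/16 → f/22 → f/32 — count the steps: 5 stops.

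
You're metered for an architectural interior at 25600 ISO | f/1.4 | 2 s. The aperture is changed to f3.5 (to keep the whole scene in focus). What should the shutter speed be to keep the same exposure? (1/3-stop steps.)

Aperture: f/1.4 → f/1.6 → f/1.8 → f/2 → f/2.2 → f/2.5 → f/2.8 → f/3.2 → f/3.5 — 2 2/3 stops narrower (darker).
Need 2 2/3 stops brighter from the shutter speed: 2 → 2.5 → 3.2 → 4 → 5 → 6 → 8 → 10 → 13.

13 s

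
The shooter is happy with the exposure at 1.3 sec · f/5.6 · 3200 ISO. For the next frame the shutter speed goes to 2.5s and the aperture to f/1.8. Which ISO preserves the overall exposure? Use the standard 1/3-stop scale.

Shutter speed: 1.3 → 1.6 → 2 → 2.5 — 1 stop longer (brighter).
Aperture: f/5.6 → f/5 → f/4.5 → f/4 → f/3.5 → f/3.2 → f/2.8 → f/2.5 → f/2.2 → f/2 → f/1.8 — 3 1/3 stops wider (brighter).
Net change so far: 4 1/3 stops brighter. Offset with the ISO: 3200 → 2500 → 2000 → 1600 → 1250 → 1000 → 800 → 640 → 500 → 400 → 320 → 250 → 200 → 160.

ISO 160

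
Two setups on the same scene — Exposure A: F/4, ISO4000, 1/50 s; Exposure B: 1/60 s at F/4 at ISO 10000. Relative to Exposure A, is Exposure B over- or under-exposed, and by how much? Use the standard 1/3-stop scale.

Aperture: unchanged.
Shutter speed: 1/50 → 1/60 — 1/3 stop shorter (darker).
ISO: 4000 → 5000 → 6400 → 8000 → 10000 — 1 1/3 stops higher (brighter).
Net: −1/3 +1 1/3 = +1 stop.

1 stop brighter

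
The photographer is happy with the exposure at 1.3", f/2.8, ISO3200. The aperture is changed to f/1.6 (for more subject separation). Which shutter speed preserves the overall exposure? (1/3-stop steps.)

Aperture: f/2.8 → f/2.5 → f/2.2 → f/2 → f/1.8 → f/1.6 — 1 2/3 stops wider (brighter).
Need 1 2/3 stops darker from the shutter speed: 1.3 → 1 → 0.8 → 0.6 → 0.5 → 0.4.

0.4 s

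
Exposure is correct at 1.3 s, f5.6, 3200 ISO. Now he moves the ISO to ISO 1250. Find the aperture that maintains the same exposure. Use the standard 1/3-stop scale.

ISO: 3200 → 2500 → 2000 → 1600 → 1250 — 1 1/3 stops dropped (darker).
Need 1 1/3 stops brighter from the aperture: f/5.6 → f/5 → f/4.5 → f/4 → f/3.5.

f/3.5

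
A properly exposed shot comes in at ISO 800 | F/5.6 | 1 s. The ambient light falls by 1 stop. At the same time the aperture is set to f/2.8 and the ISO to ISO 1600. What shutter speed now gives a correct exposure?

Scene light: 1 stop darker.
Aperture: f/5.6 → f/4 → f/2.8 — 2 stops wider (brighter).
ISO: 800 → 1600 — 1 stop raised (brighter).
Net so far: 2 stops brighter. Shutter speed: 1 → 1/2 → 1/4.

1/4s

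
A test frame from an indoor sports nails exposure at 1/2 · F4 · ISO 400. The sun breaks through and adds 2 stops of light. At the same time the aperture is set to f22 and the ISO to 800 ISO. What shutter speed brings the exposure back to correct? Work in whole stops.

2 s

Scene light: 2 stops brighter.
Aperture: f/4 → f/5.6 → f/8 → f/11 → f/16 → f/22 — 5 stops smaller aperture (darker).
ISO: 400 → 800 — 1 stop higher (brighter).
Net so far: 2 stops darker. Shutter speed: 1/2 → 1 → 2.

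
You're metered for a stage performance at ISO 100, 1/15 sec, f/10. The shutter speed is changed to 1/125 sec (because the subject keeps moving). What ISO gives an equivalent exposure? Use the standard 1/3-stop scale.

Shutter speed: 1/15 → 1/20 → 1/25 → 1/30 → 1/40 → 1/50 → 1/60 → 1/80 → 1/100 → 1/125 — 3 stops shorter (darker).
Need 3 stops brighter from the ISO: 100 → 125 → 160 → 200 → 250 → 320 → 400 → 500 → 640 → 800.

ISO 800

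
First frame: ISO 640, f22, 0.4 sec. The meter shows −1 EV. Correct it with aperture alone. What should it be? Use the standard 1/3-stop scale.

Underexposed by 1 stop → need 1 stop brighter.
Aperture: f/22 → f/20 → f/18 → f/16.

f/16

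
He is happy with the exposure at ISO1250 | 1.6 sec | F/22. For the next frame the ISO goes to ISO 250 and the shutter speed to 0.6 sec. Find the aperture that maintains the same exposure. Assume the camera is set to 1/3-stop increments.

f/6.3

ISO: 1250 → 1000 → 800 → 640 → 500 → 400 → 320 → 250 — 2 1/3 stops lower (darker).
Shutter speed: 1.6 → 1.3 → 1 → 0.8 → 0.6 — 1 1/3 stops shorter (darker).
Net change so far: 3 2/3 stops darker. Offset with the aperture: f/22 → f/20 → f/18 → f/16 → f/14 → f/13 → f/11 → f/10 → f/9 → f/8 → f/7.1 → f/6.3.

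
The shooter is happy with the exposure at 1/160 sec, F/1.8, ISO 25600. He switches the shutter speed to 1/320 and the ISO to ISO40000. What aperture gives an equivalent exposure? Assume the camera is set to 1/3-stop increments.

Shutter speed: 1/160 → 1/200 → 1/250 → 1/320 — 1 stop shorter (darker).
ISO: 25600 → 32000 → 40000 — 2/3 stop higher (brighter).
Net change so far: 1/3 stop darker. Offset with the aperture: f/1.8 → f/1.6.

f/1.6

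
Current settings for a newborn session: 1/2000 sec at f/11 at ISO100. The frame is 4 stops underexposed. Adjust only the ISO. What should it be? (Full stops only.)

ISO 1600

Underexposed by 4 stops → need 4 stops brighter.
ISO: 100 → 200 → 400 → 800 → 1600.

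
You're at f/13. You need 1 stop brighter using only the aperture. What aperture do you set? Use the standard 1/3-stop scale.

Aperture: f/13 → f/11 → f/10 → f/9 — 1 stop larger aperture (brighter).

f/9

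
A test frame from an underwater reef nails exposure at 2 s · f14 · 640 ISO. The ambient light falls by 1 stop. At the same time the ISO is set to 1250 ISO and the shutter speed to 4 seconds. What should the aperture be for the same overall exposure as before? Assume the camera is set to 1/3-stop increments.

Scene light: 1 stop darker.
ISO: 640 → 800 → 1000 → 1250 — 1 stop higher (brighter).
Shutter speed: 2 → 2.5 → 3.2 → 4 — 1 stop slower (brighter).
Net so far: 1 stop brighter. Aperture: f/14 → f/16 → f/18 → f/20.

f/20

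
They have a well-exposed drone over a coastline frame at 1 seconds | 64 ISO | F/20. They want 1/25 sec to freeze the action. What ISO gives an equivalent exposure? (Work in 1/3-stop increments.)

ISO 1600

Shutter speed: 1 → 0.8 → 0.6 → 0.5 → 0.4 → 0.3 → 1/4 → 1/5 → 1/6 → 1/8 → 1/10 → 1/13 → 1/15 → 1/20 → 1/25 — 4 2/3 stops faster (darker).
Need 4 2/3 stops brighter from the ISO: 64 → 80 → 100 → 125 → 160 → 200 → 250 → 320 → 400 → 500 → 640 → 800 → 1000 → 1250 → 1600.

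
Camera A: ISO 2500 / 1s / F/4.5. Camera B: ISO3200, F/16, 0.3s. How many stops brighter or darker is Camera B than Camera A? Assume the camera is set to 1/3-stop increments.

Aperture: f/4.5 → f/5 → f/5.6 → f/6.3 → f/7.1 → f/8 → f/9 → f/10 → f/11 → f/13 → f/14 → f/16 — 3 2/3 stops smaller aperture (darker).
Shutter speed: 1 → 0.8 → 0.6 → 0.5 → 0.4 → 0.3 — 1 2/3 stops shorter (darker).
ISO: 2500 → 3200 — 1/3 stop raised (brighter).
Net: −3 2/3 −1 2/3 +1/3 = −5 stops.

5 stops darker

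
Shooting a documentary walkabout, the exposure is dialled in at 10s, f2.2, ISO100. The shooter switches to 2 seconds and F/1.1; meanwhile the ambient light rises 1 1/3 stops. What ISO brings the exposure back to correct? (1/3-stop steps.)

ISO 50

Scene light: 1 1/3 stops brighter.
Shutter speed: 10 → 8 → 6 → 5 → 4 → 3.2 → 2.5 → 2 — 2 1/3 stops faster (darker).
Aperture: f/2.2 → f/2 → f/1.8 → f/1.6 → f/1.4 → f/1.2 → f/1.1 — 2 stops larger aperture (brighter).
Net so far: 1 stop brighter. ISO: 100 → 80 → 64 → 50.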